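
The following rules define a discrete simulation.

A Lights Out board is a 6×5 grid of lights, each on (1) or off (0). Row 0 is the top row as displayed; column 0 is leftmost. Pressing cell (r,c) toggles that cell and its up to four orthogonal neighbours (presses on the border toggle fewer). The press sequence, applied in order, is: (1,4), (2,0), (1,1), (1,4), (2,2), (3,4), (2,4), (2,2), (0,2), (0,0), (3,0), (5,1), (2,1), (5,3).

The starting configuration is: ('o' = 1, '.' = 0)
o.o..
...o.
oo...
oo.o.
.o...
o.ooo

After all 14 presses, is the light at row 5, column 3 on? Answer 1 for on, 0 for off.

k=0  o.o..
...o.
oo...
oo.o.
.o...
o.ooo
k=1  o.o.o
....o
oo..o
oo.o.
.o...
o.ooo
k=2  o.o.o
o...o
....o
.o.o.
.o...
o.ooo
k=3  ooo.o
.oo.o
.o..o
.o.o.
.o...
o.ooo
k=4  ooo..
.ooo.
.o...
.o.o.
.o...
o.ooo
k=5  ooo..
.o.o.
..oo.
.ooo.
.o...
o.ooo
k=6  ooo..
.o.o.
..ooo
.oo.o
.o..o
o.ooo
k=7  ooo..
.o.oo
..o..
.oo..
.o..o
o.ooo
k=8  ooo..
.oooo
.o.o.
.o...
.o..o
o.ooo
k=9  o..o.
.o.oo
.o.o.
.o...
.o..o
o.ooo
k=10  .o.o.
oo.oo
.o.o.
.o...
.o..o
o.ooo
k=11  .o.o.
oo.oo
oo.o.
o....
oo..o
o.ooo
k=12  .o.o.
oo.oo
oo.o.
o....
o...o
.o.oo
k=13  .o.o.
o..oo
..oo.
oo...
o...o
.o.oo
k=14  .o.o.
o..oo
..oo.
oo...
o..oo
.oo..

0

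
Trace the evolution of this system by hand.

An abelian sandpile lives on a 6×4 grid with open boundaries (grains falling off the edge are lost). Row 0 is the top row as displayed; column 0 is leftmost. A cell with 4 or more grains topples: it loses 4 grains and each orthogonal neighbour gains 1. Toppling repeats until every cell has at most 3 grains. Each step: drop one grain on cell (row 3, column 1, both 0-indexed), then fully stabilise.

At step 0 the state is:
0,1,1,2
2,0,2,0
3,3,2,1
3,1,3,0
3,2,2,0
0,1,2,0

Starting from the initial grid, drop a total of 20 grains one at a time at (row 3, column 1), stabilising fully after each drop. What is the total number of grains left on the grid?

[0] 0,1,1,2
2,0,2,0
3,3,2,1
3,1,3,0
3,2,2,0
0,1,2,0
[1] 0,1,1,2
2,0,2,0
3,3,2,1
3,2,3,0
3,2,2,0
0,1,2,0
[2] 0,1,1,2
2,0,2,0
3,3,2,1
3,3,3,0
3,2,2,0
0,1,2,0
[3] 0,1,1,2
3,1,3,0
1,3,0,2
3,0,3,1
1,2,0,1
1,2,3,0
[4] 0,1,1,2
3,1,3,0
1,3,0,2
3,1,3,1
1,2,0,1
1,2,3,0
[5] 0,1,1,2
3,1,3,0
1,3,0,2
3,2,3,1
1,2,0,1
1,2,3,0
[6] 0,1,1,2
3,1,3,0
1,3,0,2
3,3,3,1
1,2,0,1
1,2,3,0
[7] 0,1,1,2
3,2,3,0
3,0,2,2
0,3,0,2
2,3,1,1
1,2,3,0
[8] 0,1,1,2
3,2,3,0
3,1,2,2
1,1,1,2
3,0,2,1
1,3,3,0
[9] 0,1,1,2
3,2,3,0
3,1,2,2
1,2,1,2
3,0,2,1
1,3,3,0
[10] 0,1,1,2
3,2,3,0
3,1,2,2
1,3,1,2
3,0,2,1
1,3,3,0
[11] 0,1,1,2
3,2,3,0
3,2,2,2
2,0,2,2
3,1,2,1
1,3,3,0
[12] 0,1,1,2
3,2,3,0
3,2,2,2
2,1,2,2
3,1,2,1
1,3,3,0
[13] 0,1,1,2
3,2,3,0
3,2,2,2
2,2,2,2
3,1,2,1
1,3,3,0
[14] 0,1,1,2
3,2,3,0
3,2,2,2
2,3,2,2
3,1,2,1
1,3,3,0
[15] 0,1,1,2
3,2,3,0
3,3,2,2
3,0,3,2
3,2,2,1
1,3,3,0
[16] 0,1,1,2
3,2,3,0
3,3,2,2
3,1,3,2
3,2,2,1
1,3,3,0
[17] 0,1,1,2
3,2,3,0
3,3,2,2
3,2,3,2
3,2,2,1
1,3,3,0
[18] 0,1,1,2
3,2,3,0
3,3,2,2
3,3,3,2
3,2,2,1
1,3,3,0
[19] 1,2,2,2
1,2,1,1
3,0,2,3
3,1,3,3
1,3,1,2
3,1,1,1
[20] 1,2,2,2
1,2,1,1
3,0,2,3
3,2,3,3
1,3,1,2
3,1,1,1

44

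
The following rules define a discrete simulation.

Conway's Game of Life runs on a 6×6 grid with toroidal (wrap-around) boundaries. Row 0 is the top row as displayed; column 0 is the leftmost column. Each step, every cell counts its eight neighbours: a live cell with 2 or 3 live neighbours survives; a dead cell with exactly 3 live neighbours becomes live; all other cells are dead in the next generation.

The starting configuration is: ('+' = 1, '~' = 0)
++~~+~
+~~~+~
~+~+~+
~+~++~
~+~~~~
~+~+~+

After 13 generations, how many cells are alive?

14

[0] ++~~+~
+~~~+~
~+~+~+
~+~++~
~+~~~~
~+~+~+
[1] ~++++~
~~+++~
~+~+~+
~+~++~
~+~+~~
~+~~++
[2] ++~~~~
+~~~~+
++~~~+
~+~+~~
~+~+~+
~+~~~+
[3] ~+~~~~
~~~~~~
~++~++
~+~~~+
~+~~~~
~+~~++
[4] +~~~~~
+++~~~
~++~++
~+~~++
~++~++
~++~~~
[5] +~~~~~
~~++~~
~~~~+~
~~~~~~
~~~~++
~~++~+
[6] ~+~~+~
~~~+~~
~~~+~~
~~~~++
~~~+++
+~~+~+
[7] +~++++
~~+++~
~~~+~~
~~~~~+
~~~+~~
+~++~~
[8] +~~~~~
~+~~~~
~~++~~
~~~~+~
~~+++~
+~~~~~
[9] ++~~~~
~++~~~
~~++~~
~~~~+~
~~~+++
~+~+~+
[10] ~~~~~~
+~~+~~
~+++~~
~~+~~+
+~++~+
~+~+~+
[11] +~+~+~
~+~+~~
++~++~
~~~~~+
~~~+~+
~+~+~+
[12] +~~~++
~~~~~~
++~+++
~~++~+
~~+~~+
~+~+~+
[13] +~~~++
~+~+~~
++~+~+
~~~~~~
~+~~~+
~+++~~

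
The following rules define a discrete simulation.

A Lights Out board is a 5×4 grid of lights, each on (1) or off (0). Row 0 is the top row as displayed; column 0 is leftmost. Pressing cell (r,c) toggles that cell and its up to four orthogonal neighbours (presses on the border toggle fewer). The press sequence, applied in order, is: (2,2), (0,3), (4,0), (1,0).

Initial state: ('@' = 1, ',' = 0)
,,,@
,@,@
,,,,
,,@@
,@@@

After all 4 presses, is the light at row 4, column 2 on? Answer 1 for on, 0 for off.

1

k=0  ,,,@
,@,@
,,,,
,,@@
,@@@
k=1  ,,,@
,@@@
,@@@
,,,@
,@@@
k=2  ,,@,
,@@,
,@@@
,,,@
,@@@
k=3  ,,@,
,@@,
,@@@
@,,@
@,@@
k=4  @,@,
@,@,
@@@@
@,,@
@,@@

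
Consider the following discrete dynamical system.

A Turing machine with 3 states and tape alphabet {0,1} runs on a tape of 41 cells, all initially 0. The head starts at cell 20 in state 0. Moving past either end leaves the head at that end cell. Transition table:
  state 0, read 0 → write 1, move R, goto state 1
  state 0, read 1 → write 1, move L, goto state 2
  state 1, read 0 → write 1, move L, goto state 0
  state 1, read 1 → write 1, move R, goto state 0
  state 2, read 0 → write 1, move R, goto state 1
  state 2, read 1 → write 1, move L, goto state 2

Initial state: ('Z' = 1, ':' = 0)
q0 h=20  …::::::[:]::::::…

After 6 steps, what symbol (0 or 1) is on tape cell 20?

step 0: q0 h=20  …::::::[:]::::::…
step 1: q1 h=21  …:::::Z[:]::::::…
step 2: q0 h=20  …::::::[Z]Z:::::…
step 3: q2 h=19  …::::::[:]ZZ::::…
step 4: q1 h=20  …:::::Z[Z]Z:::::…
step 5: q0 h=21  …::::ZZ[Z]::::::…
step 6: q2 h=20  …:::::Z[Z]Z:::::…

1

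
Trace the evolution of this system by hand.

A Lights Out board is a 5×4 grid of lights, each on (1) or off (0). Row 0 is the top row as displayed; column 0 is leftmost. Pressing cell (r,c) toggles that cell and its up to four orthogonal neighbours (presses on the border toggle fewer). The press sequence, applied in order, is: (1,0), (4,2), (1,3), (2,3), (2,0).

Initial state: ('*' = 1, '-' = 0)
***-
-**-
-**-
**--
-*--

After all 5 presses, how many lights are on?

0) ***-
-**-
-**-
**--
-*--
1) -**-
*-*-
***-
**--
-*--
2) -**-
*-*-
***-
***-
--**
3) -***
*--*
****
***-
--**
4) -***
*---
**--
****
--**
5) -***
----
----
-***
--**

8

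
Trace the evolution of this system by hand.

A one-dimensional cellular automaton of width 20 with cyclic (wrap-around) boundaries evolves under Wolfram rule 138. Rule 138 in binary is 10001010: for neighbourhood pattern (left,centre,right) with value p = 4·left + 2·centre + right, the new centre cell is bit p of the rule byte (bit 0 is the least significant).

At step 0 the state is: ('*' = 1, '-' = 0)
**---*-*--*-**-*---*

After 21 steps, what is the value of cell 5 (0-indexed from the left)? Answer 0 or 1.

0

step 0: **---*-*--*-**-*---*
step 1: *---*----*--*-----**
step 2: ---*----*--*-----***
step 3: --*----*--*-----***-
step 4: -*----*--*-----***--
step 5: *----*--*-----***---
step 6: ----*--*-----***---*
step 7: ---*--*-----***---*-
step 8: --*--*-----***---*--
step 9: -*--*-----***---*---
step 10: *--*-----***---*----
step 11: --*-----***---*----*
step 12: -*-----***---*----*-
step 13: *-----***---*----*--
step 14: -----***---*----*--*
step 15: ----***---*----*--*-
step 16: ---***---*----*--*--
step 17: --***---*----*--*---
step 18: -***---*----*--*----
step 19: ***---*----*--*-----
step 20: **---*----*--*-----*
step 21: *---*----*--*-----**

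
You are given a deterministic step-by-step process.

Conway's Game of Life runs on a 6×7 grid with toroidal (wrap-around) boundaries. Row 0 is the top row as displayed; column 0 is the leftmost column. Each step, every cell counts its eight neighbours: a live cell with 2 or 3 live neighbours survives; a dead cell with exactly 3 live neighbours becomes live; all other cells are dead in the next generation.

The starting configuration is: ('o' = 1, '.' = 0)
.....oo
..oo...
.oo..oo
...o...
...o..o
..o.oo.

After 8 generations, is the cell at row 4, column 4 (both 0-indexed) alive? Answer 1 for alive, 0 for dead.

[0] .....oo
..oo...
.oo..oo
...o...
...o..o
..o.oo.
[1] ..o..oo
ooooo..
.o..o..
o..oooo
..oo.o.
...oo..
[2] o....oo
o...o.o
.......
oo....o
..o....
......o
[3] .......
o......
.o...o.
oo.....
.o....o
o....oo
[4] o......
.......
.o....o
.oo...o
.o...o.
o....oo
[5] o......
o......
.oo....
.oo..oo
.oo..o.
oo...o.
[6] o......
o......
..o...o
...o.oo
....oo.
o.o....
[7] o.....o
oo....o
o....oo
...o..o
...ooo.
.o....o
[8] .....o.
.o.....
.o...o.
o..o...
o.ooooo
....o.o

1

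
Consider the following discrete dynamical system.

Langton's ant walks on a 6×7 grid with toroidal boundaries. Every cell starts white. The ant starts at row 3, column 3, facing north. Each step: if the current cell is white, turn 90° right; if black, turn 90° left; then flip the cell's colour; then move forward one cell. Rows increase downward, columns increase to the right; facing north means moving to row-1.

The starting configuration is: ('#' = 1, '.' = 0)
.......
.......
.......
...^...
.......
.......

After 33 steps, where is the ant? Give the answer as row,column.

5,2

[0] .......
.......
.......
...^...
.......
.......
[1] .......
.......
.......
...#>..
.......
.......
[2] .......
.......
.......
...##..
....v..
.......
[3] .......
.......
.......
...##..
...<#..
.......
[4] .......
.......
.......
...^#..
...##..
.......
[5] .......
.......
.......
..<.#..
...##..
.......
[6] .......
.......
..^....
..#.#..
...##..
.......
[7] .......
.......
..#>...
..#.#..
...##..
.......
[8] .......
.......
..##...
..#v#..
...##..
.......
[9] .......
.......
..##...
..<##..
...##..
.......
[10] .......
.......
..##...
...##..
..v##..
.......
[11] .......
.......
..##...
...##..
.<###..
.......
[12] .......
.......
..##...
.^.##..
.####..
.......
[13] .......
.......
..##...
.#>##..
.####..
.......
[14] .......
.......
..##...
.####..
.#v##..
.......
[15] .......
.......
..##...
.####..
.#.>#..
.......
[16] .......
.......
..##...
.##^#..
.#..#..
.......
[17] .......
.......
..##...
.#<.#..
.#..#..
.......
[18] .......
.......
..##...
.#..#..
.#v.#..
.......
[19] .......
.......
..##...
.#..#..
.<#.#..
.......
[20] .......
.......
..##...
.#..#..
..#.#..
.v.....
[21] .......
.......
..##...
.#..#..
..#.#..
<#.....
[22] .......
.......
..##...
.#..#..
^.#.#..
##.....
[23] .......
.......
..##...
.#..#..
#>#.#..
##.....
[24] .......
.......
..##...
.#..#..
###.#..
#v.....
[25] .......
.......
..##...
.#..#..
###.#..
#.>....
[26] ..v....
.......
..##...
.#..#..
###.#..
#.#....
[27] .<#....
.......
..##...
.#..#..
###.#..
#.#....
[28] .##....
.......
..##...
.#..#..
###.#..
#^#....
[29] .##....
.......
..##...
.#..#..
###.#..
##>....
[30] .##....
.......
..##...
.#..#..
##^.#..
##.....
[31] .##....
.......
..##...
.#..#..
#<..#..
##.....
[32] .##....
.......
..##...
.#..#..
#...#..
#v.....
[33] .##....
.......
..##...
.#..#..
#...#..
#.>....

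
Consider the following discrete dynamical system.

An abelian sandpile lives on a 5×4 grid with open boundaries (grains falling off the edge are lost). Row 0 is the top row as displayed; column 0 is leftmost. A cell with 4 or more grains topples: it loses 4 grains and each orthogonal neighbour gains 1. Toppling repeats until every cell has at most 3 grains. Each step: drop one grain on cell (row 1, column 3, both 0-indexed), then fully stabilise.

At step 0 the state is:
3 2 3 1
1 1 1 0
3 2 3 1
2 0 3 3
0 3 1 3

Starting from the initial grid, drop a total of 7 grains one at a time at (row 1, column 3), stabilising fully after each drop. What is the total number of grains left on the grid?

42

0) 3 2 3 1
1 1 1 0
3 2 3 1
2 0 3 3
0 3 1 3
1) 3 2 3 1
1 1 1 1
3 2 3 1
2 0 3 3
0 3 1 3
2) 3 2 3 1
1 1 1 2
3 2 3 1
2 0 3 3
0 3 1 3
3) 3 2 3 1
1 1 1 3
3 2 3 1
2 0 3 3
0 3 1 3
4) 3 2 3 2
1 1 2 0
3 2 3 2
2 0 3 3
0 3 1 3
5) 3 2 3 2
1 1 2 1
3 2 3 2
2 0 3 3
0 3 1 3
6) 3 2 3 2
1 1 2 2
3 2 3 2
2 0 3 3
0 3 1 3
7) 3 2 3 2
1 1 2 3
3 2 3 2
2 0 3 3
0 3 1 3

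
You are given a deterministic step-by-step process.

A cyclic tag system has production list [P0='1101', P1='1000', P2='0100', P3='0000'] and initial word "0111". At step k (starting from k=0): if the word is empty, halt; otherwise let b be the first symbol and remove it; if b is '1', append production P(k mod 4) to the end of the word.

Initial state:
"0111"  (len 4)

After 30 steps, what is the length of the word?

26

gen 0: "0111"  (len 4)
gen 1: "111"  (len 3)
gen 2: "111000"  (len 6)
gen 3: "110000100"  (len 9)
gen 4: "100001000000"  (len 12)
gen 5: "000010000001101"  (len 15)
gen 6: "00010000001101"  (len 14)
gen 7: "0010000001101"  (len 13)
gen 8: "010000001101"  (len 12)
gen 9: "10000001101"  (len 11)
gen 10: "00000011011000"  (len 14)
gen 11: "0000011011000"  (len 13)
gen 12: "000011011000"  (len 12)
gen 13: "00011011000"  (len 11)
gen 14: "0011011000"  (len 10)
gen 15: "011011000"  (len 9)
gen 16: "11011000"  (len 8)
gen 17: "10110001101"  (len 11)
gen 18: "01100011011000"  (len 14)
gen 19: "1100011011000"  (len 13)
gen 20: "1000110110000000"  (len 16)
gen 21: "0001101100000001101"  (len 19)
gen 22: "001101100000001101"  (len 18)
gen 23: "01101100000001101"  (len 17)
gen 24: "1101100000001101"  (len 16)
gen 25: "1011000000011011101"  (len 19)
gen 26: "0110000000110111011000"  (len 22)
gen 27: "110000000110111011000"  (len 21)
gen 28: "100000001101110110000000"  (len 24)
gen 29: "000000011011101100000001101"  (len 27)
gen 30: "00000011011101100000001101"  (len 26)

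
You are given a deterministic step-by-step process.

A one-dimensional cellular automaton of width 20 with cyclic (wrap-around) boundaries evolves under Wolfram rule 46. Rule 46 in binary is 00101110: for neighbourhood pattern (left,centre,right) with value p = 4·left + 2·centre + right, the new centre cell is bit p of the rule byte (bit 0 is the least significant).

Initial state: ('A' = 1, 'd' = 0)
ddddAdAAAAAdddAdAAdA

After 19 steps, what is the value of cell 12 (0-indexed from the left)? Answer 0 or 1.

0) ddddAdAAAAAdddAdAAdA
1) dddAAAAddddddAAAAdAA
2) ddAAddddddddAAdddAAd
3) dAAddddddddAAdddAAdd
4) AAddddddddAAdddAAddd
5) AddddddddAAdddAAdddA
6) ddddddddAAdddAAdddAA
7) dddddddAAdddAAdddAAd
8) ddddddAAdddAAdddAAdd
9) dddddAAdddAAdddAAddd
10) ddddAAdddAAdddAAdddd
11) dddAAdddAAdddAAddddd
12) ddAAdddAAdddAAdddddd
13) dAAdddAAdddAAddddddd
14) AAdddAAdddAAdddddddd
15) AdddAAdddAAddddddddA
16) dddAAdddAAddddddddAA
17) ddAAdddAAddddddddAAd
18) dAAdddAAddddddddAAdd
19) AAdddAAddddddddAAddd

0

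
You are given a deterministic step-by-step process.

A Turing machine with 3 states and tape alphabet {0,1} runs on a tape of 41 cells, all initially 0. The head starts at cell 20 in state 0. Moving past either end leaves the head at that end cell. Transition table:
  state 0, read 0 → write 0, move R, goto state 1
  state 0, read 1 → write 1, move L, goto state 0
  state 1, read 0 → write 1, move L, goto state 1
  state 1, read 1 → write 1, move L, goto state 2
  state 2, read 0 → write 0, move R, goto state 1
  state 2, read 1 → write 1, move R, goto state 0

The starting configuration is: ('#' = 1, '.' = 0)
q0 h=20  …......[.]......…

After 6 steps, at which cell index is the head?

step 0: q0 h=20  …......[.]......…
step 1: q1 h=21  …......[.]......…
step 2: q1 h=20  …......[.]#.....…
step 3: q1 h=19  …......[.]##....…
step 4: q1 h=18  …......[.]###...…
step 5: q1 h=17  …......[.]####..…
step 6: q1 h=16  …......[.]#####.…

16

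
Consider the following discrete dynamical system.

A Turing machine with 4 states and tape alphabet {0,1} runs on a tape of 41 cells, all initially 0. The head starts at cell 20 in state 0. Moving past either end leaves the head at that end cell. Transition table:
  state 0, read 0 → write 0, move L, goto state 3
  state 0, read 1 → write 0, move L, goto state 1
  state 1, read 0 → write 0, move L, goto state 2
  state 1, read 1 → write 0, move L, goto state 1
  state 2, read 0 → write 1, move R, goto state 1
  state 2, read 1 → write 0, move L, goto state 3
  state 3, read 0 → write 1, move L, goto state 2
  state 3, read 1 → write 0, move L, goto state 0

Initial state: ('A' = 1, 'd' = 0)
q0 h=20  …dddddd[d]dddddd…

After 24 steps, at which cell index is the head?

gen 0: q0 h=20  …dddddd[d]dddddd…
gen 1: q3 h=19  …dddddd[d]dddddd…
gen 2: q2 h=18  …dddddd[d]Addddd…
gen 3: q1 h=19  …dddddA[A]dddddd…
gen 4: q1 h=18  …dddddd[A]dddddd…
gen 5: q1 h=17  …dddddd[d]dddddd…
gen 6: q2 h=16  …dddddd[d]dddddd…
gen 7: q1 h=17  …dddddA[d]dddddd…
gen 8: q2 h=16  …dddddd[A]dddddd…
gen 9: q3 h=15  …dddddd[d]dddddd…
gen 10: q2 h=14  …dddddd[d]Addddd…
gen 11: q1 h=15  …dddddA[A]dddddd…
gen 12: q1 h=14  …dddddd[A]dddddd…
gen 13: q1 h=13  …dddddd[d]dddddd…
gen 14: q2 h=12  …dddddd[d]dddddd…
gen 15: q1 h=13  …dddddA[d]dddddd…
gen 16: q2 h=12  …dddddd[A]dddddd…
gen 17: q3 h=11  …dddddd[d]dddddd…
gen 18: q2 h=10  …dddddd[d]Addddd…
gen 19: q1 h=11  …dddddA[A]dddddd…
gen 20: q1 h=10  …dddddd[A]dddddd…
gen 21: q1 h= 9  …dddddd[d]dddddd…
gen 22: q2 h= 8  …dddddd[d]dddddd…
gen 23: q1 h= 9  …dddddA[d]dddddd…
gen 24: q2 h= 8  …dddddd[A]dddddd…

8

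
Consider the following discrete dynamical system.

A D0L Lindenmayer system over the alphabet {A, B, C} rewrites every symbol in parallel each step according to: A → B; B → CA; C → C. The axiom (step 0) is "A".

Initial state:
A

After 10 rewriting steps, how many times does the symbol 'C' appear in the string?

gen 0: A
gen 1: B
gen 2: CA
gen 3: CB
gen 4: CCA
gen 5: CCB
gen 6: CCCA
gen 7: CCCB
gen 8: CCCCA
gen 9: CCCCB
gen 10: CCCCCA

5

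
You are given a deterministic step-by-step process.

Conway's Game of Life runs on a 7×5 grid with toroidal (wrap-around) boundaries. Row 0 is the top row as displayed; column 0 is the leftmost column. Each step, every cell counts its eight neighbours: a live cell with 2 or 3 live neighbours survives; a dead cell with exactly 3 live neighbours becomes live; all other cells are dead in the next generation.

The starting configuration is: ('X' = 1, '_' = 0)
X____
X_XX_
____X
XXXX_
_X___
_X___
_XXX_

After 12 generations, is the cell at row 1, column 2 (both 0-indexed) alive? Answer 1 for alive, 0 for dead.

1

gen 0: X____
X_XX_
____X
XXXX_
_X___
_X___
_XXX_
gen 1: X____
XX_X_
_____
XXXXX
_____
XX___
XXX__
gen 2: _____
XX__X
_____
XXXXX
___X_
X_X__
__X_X
gen 3: _X_XX
X____
_____
XXXXX
_____
_XX_X
_X_X_
gen 4: _X_XX
X___X
__XX_
XXXXX
_____
XXXX_
_X___
gen 5: _XXXX
XX___
_____
XX__X
_____
XXX__
_____
gen 6: _XXXX
XX_XX
____X
X____
__X_X
_X___
____X
gen 7: _X___
_X___
_X_X_
X__XX
XX___
X__X_
_X__X
gen 8: _XX__
XX___
_X_X_
___X_
_XXX_
__X__
_XX_X
gen 9: ___X_
X____
XX__X
_X_XX
_X_X_
X____
X____
gen 10: ____X
XX___
_XXX_
_X_X_
_X_X_
XX__X
____X
gen 11: ____X
XX_XX
___XX
XX_XX
_X_X_
_XXXX
___XX
gen 12: __X__
__X__
_____
_X___
_____
_X___
_____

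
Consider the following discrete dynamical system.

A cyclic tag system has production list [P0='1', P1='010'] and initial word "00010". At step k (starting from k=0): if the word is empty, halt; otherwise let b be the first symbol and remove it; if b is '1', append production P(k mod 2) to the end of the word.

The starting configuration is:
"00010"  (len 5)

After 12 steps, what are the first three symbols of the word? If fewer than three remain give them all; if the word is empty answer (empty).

gen 0: "00010"  (len 5)
gen 1: "0010"  (len 4)
gen 2: "010"  (len 3)
gen 3: "10"  (len 2)
gen 4: "0010"  (len 4)
gen 5: "010"  (len 3)
gen 6: "10"  (len 2)
gen 7: "01"  (len 2)
gen 8: "1"  (len 1)
gen 9: "1"  (len 1)
gen 10: "010"  (len 3)
gen 11: "10"  (len 2)
gen 12: "0010"  (len 4)

001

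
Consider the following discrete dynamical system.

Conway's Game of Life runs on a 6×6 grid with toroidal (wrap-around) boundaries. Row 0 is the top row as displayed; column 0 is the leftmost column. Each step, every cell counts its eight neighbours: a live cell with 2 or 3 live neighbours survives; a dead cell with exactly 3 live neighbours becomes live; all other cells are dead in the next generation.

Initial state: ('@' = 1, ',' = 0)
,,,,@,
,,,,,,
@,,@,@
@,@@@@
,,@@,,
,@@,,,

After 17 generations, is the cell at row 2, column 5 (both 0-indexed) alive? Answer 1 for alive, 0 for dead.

0

0) ,,,,@,
,,,,,,
@,,@,@
@,@@@@
,,@@,,
,@@,,,
1) ,,,,,,
,,,,@@
@@@@,,
@,,,,,
@,,,,@
,@@,,,
2) ,,,,,,
@@@@@@
@@@@@,
,,@,,,
@,,,,@
@@,,,,
3) ,,,@@,
,,,,,,
,,,,,,
,,@,@,
@,,,,@
@@,,,@
4) @,,,@@
,,,,,,
,,,,,,
,,,,,@
,,,,@,
,@,,,,
5) @,,,,@
,,,,,@
,,,,,,
,,,,,,
,,,,,,
@,,,@,
6) @,,,@,
@,,,,@
,,,,,,
,,,,,,
,,,,,,
@,,,,,
7) @@,,,,
@,,,,@
,,,,,,
,,,,,,
,,,,,,
,,,,,@
8) ,@,,,,
@@,,,@
,,,,,,
,,,,,,
,,,,,,
@,,,,,
9) ,@,,,@
@@,,,,
@,,,,,
,,,,,,
,,,,,,
,,,,,,
10) ,@,,,,
,@,,,@
@@,,,,
,,,,,,
,,,,,,
,,,,,,
11) @,,,,,
,@@,,,
@@,,,,
,,,,,,
,,,,,,
,,,,,,
12) ,@,,,,
,,@,,,
@@@,,,
,,,,,,
,,,,,,
,,,,,,
13) ,,,,,,
@,@,,,
,@@,,,
,@,,,,
,,,,,,
,,,,,,
14) ,,,,,,
,,@,,,
@,@,,,
,@@,,,
,,,,,,
,,,,,,
15) ,,,,,,
,@,,,,
,,@@,,
,@@,,,
,,,,,,
,,,,,,
16) ,,,,,,
,,@,,,
,,,@,,
,@@@,,
,,,,,,
,,,,,,
17) ,,,,,,
,,,,,,
,@,@,,
,,@@,,
,,@,,,
,,,,,,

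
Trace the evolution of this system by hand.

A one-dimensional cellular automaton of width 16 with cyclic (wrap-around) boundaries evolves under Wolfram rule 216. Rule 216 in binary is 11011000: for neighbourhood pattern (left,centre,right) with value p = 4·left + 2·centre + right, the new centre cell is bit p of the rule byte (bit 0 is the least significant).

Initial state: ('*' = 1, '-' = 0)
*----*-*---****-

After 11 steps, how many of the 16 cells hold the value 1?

step 0: *----*-*---****-
step 1: -*------*--****-
step 2: --*------*-*****
step 3: *--*-------*****
step 4: **--*------*****
step 5: ***--*-----*****
step 6: ****--*----*****
step 7: *****--*---*****
step 8: ******--*--*****
step 9: *******--*-*****
step 10: ********---*****
step 11: *********--*****

14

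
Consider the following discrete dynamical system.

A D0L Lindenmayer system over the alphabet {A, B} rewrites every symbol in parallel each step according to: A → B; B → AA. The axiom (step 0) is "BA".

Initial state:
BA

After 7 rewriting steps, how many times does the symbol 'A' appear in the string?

[0] BA
[1] AAB
[2] BBAA
[3] AAAABB
[4] BBBBAAAA
[5] AAAAAAAABBBB
[6] BBBBBBBBAAAAAAAA
[7] AAAAAAAAAAAAAAAABBBBBBBB

16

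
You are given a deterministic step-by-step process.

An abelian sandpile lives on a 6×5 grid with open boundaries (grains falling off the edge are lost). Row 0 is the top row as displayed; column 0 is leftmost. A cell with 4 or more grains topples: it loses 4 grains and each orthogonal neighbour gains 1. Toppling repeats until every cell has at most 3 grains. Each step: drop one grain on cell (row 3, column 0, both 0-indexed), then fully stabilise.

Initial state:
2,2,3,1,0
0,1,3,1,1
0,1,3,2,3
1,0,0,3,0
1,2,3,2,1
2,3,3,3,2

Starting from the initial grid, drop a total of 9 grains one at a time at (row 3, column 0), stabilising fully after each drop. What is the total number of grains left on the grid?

56

[0] 2,2,3,1,0
0,1,3,1,1
0,1,3,2,3
1,0,0,3,0
1,2,3,2,1
2,3,3,3,2
[1] 2,2,3,1,0
0,1,3,1,1
0,1,3,2,3
2,0,0,3,0
1,2,3,2,1
2,3,3,3,2
[2] 2,2,3,1,0
0,1,3,1,1
0,1,3,2,3
3,0,0,3,0
1,2,3,2,1
2,3,3,3,2
[3] 2,2,3,1,0
0,1,3,1,1
1,1,3,2,3
0,1,0,3,0
2,2,3,2,1
2,3,3,3,2
[4] 2,2,3,1,0
0,1,3,1,1
1,1,3,2,3
1,1,0,3,0
2,2,3,2,1
2,3,3,3,2
[5] 2,2,3,1,0
0,1,3,1,1
1,1,3,2,3
2,1,0,3,0
2,2,3,2,1
2,3,3,3,2
[6] 2,2,3,1,0
0,1,3,1,1
1,1,3,2,3
3,1,0,3,0
2,2,3,2,1
2,3,3,3,2
[7] 2,2,3,1,0
0,1,3,1,1
2,1,3,2,3
0,2,0,3,0
3,2,3,2,1
2,3,3,3,2
[8] 2,2,3,1,0
0,1,3,1,1
2,1,3,2,3
1,2,0,3,0
3,2,3,2,1
2,3,3,3,2
[9] 2,2,3,1,0
0,1,3,1,1
2,1,3,2,3
2,2,0,3,0
3,2,3,2,1
2,3,3,3,2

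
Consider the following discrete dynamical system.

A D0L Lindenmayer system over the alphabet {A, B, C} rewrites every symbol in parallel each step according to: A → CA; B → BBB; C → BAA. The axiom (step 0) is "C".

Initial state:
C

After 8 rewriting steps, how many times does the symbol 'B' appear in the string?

3195

k=0  C
k=1  BAA
k=2  BBBCACA
k=3  BBBBBBBBBBAACABAACA
k=4  BBBBBBBBBBBBBBBBBBBBBBBBBBBBBBCACABAACABBBCACABAACA
k=5  BBBBBBBBBBBBBBBBBBBBBBBBBBBBBBBBBBBBBBBBBBBBBBBBBBBBBBBBBB…BBBBBBAACABAACABBBCACABAACABBBBBBBBBBAACABAACABBBCACABAACA  (len 143)
k=6  BBBBBBBBBBBBBBBBBBBBBBBBBBBBBBBBBBBBBBBBBBBBBBBBBBBBBBBBBB…BBBBBBCACABAACABBBCACABAACABBBBBBBBBBAACABAACABBBCACABAACA  (len 407)
k=7  BBBBBBBBBBBBBBBBBBBBBBBBBBBBBBBBBBBBBBBBBBBBBBBBBBBBBBBBBB…BBBBBBCACABAACABBBCACABAACABBBBBBBBBBAACABAACABBBCACABAACA  (len 1179)
k=8  BBBBBBBBBBBBBBBBBBBBBBBBBBBBBBBBBBBBBBBBBBBBBBBBBBBBBBBBBB…BBBBBBCACABAACABBBCACABAACABBBBBBBBBBAACABAACABBBCACABAACA  (len 3451)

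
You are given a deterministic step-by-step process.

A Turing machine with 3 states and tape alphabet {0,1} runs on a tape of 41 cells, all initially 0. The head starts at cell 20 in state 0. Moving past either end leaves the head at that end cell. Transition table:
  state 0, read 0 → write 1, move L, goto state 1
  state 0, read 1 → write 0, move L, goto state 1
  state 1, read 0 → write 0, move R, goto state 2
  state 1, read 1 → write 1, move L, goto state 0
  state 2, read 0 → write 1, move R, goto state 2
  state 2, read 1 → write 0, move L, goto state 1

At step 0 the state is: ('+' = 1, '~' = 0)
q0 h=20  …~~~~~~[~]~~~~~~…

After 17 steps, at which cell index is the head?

33

t=0: q0 h=20  …~~~~~~[~]~~~~~~…
t=1: q1 h=19  …~~~~~~[~]+~~~~~…
t=2: q2 h=20  …~~~~~~[+]~~~~~~…
t=3: q1 h=19  …~~~~~~[~]~~~~~~…
t=4: q2 h=20  …~~~~~~[~]~~~~~~…
t=5: q2 h=21  …~~~~~+[~]~~~~~~…
t=6: q2 h=22  …~~~~++[~]~~~~~~…
t=7: q2 h=23  …~~~+++[~]~~~~~~…
t=8: q2 h=24  …~~++++[~]~~~~~~…
t=9: q2 h=25  …~+++++[~]~~~~~~…
t=10: q2 h=26  …++++++[~]~~~~~~…
t=11: q2 h=27  …++++++[~]~~~~~~…
t=12: q2 h=28  …++++++[~]~~~~~~…
t=13: q2 h=29  …++++++[~]~~~~~~…
t=14: q2 h=30  …++++++[~]~~~~~~…
t=15: q2 h=31  …++++++[~]~~~~~~…
t=16: q2 h=32  …++++++[~]~~~~~~…
t=17: q2 h=33  …++++++[~]~~~~~~…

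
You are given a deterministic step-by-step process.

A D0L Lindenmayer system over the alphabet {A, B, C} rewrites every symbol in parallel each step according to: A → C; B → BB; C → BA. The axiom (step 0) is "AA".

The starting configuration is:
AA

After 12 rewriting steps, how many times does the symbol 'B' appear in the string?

2730

0) AA
1) CC
2) BABA
3) BBCBBC
4) BBBBBABBBBBA
5) BBBBBBBBBBCBBBBBBBBBBC
6) BBBBBBBBBBBBBBBBBBBBBABBBBBBBBBBBBBBBBBBBBBA
7) BBBBBBBBBBBBBBBBBBBBBBBBBBBBBBBBBBBBBBBBBBCBBBBBBBBBBBBBBBBBBBBBBBBBBBBBBBBBBBBBBBBBBC
8) BBBBBBBBBBBBBBBBBBBBBBBBBBBBBBBBBBBBBBBBBBBBBBBBBBBBBBBBBB…BBBBBBBBBBBBBBBBBBBBBBBBBBBBBBBBBBBBBBBBBBBBBBBBBBBBBBBBBA  (len 172)
9) BBBBBBBBBBBBBBBBBBBBBBBBBBBBBBBBBBBBBBBBBBBBBBBBBBBBBBBBBB…BBBBBBBBBBBBBBBBBBBBBBBBBBBBBBBBBBBBBBBBBBBBBBBBBBBBBBBBBC  (len 342)
10) BBBBBBBBBBBBBBBBBBBBBBBBBBBBBBBBBBBBBBBBBBBBBBBBBBBBBBBBBB…BBBBBBBBBBBBBBBBBBBBBBBBBBBBBBBBBBBBBBBBBBBBBBBBBBBBBBBBBA  (len 684)
11) BBBBBBBBBBBBBBBBBBBBBBBBBBBBBBBBBBBBBBBBBBBBBBBBBBBBBBBBBB…BBBBBBBBBBBBBBBBBBBBBBBBBBBBBBBBBBBBBBBBBBBBBBBBBBBBBBBBBC  (len 1366)
12) BBBBBBBBBBBBBBBBBBBBBBBBBBBBBBBBBBBBBBBBBBBBBBBBBBBBBBBBBB…BBBBBBBBBBBBBBBBBBBBBBBBBBBBBBBBBBBBBBBBBBBBBBBBBBBBBBBBBA  (len 2732)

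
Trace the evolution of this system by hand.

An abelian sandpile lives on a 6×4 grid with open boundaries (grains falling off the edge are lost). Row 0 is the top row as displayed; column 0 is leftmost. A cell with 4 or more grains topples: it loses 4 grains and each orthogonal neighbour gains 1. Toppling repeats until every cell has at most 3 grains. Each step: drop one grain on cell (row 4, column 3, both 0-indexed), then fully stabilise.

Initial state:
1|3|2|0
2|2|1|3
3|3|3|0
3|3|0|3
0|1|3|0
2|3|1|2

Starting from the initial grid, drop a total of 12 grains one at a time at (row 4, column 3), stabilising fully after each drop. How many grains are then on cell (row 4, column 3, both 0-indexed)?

3

t=0: 1|3|2|0
2|2|1|3
3|3|3|0
3|3|0|3
0|1|3|0
2|3|1|2
t=1: 1|3|2|0
2|2|1|3
3|3|3|0
3|3|0|3
0|1|3|1
2|3|1|2
t=2: 1|3|2|0
2|2|1|3
3|3|3|0
3|3|0|3
0|1|3|2
2|3|1|2
t=3: 1|3|2|0
2|2|1|3
3|3|3|0
3|3|0|3
0|1|3|3
2|3|1|2
t=4: 1|3|2|0
2|2|1|3
3|3|3|1
3|3|2|0
0|2|0|2
2|3|2|3
t=5: 1|3|2|0
2|2|1|3
3|3|3|1
3|3|2|0
0|2|0|3
2|3|2|3
t=6: 1|3|2|0
2|2|1|3
3|3|3|1
3|3|2|1
0|2|1|1
2|3|3|0
t=7: 1|3|2|0
2|2|1|3
3|3|3|1
3|3|2|1
0|2|1|2
2|3|3|0
t=8: 1|3|2|0
2|2|1|3
3|3|3|1
3|3|2|1
0|2|1|3
2|3|3|0
t=9: 1|3|2|0
2|2|1|3
3|3|3|1
3|3|2|2
0|2|2|0
2|3|3|1
t=10: 1|3|2|0
2|2|1|3
3|3|3|1
3|3|2|2
0|2|2|1
2|3|3|1
t=11: 1|3|2|0
2|2|1|3
3|3|3|1
3|3|2|2
0|2|2|2
2|3|3|1
t=12: 1|3|2|0
2|2|1|3
3|3|3|1
3|3|2|2
0|2|2|3
2|3|3|1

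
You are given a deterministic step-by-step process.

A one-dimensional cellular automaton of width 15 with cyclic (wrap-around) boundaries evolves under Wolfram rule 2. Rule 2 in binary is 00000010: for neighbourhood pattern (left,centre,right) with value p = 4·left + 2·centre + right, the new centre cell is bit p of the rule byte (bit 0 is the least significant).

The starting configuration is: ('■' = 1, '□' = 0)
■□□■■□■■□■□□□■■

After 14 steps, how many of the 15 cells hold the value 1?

0) ■□□■■□■■□■□□□■■
1) □□■□□□□□□□□□■□□
2) □■□□□□□□□□□■□□□
3) ■□□□□□□□□□■□□□□
4) □□□□□□□□□■□□□□■
5) □□□□□□□□■□□□□■□
6) □□□□□□□■□□□□■□□
7) □□□□□□■□□□□■□□□
8) □□□□□■□□□□■□□□□
9) □□□□■□□□□■□□□□□
10) □□□■□□□□■□□□□□□
11) □□■□□□□■□□□□□□□
12) □■□□□□■□□□□□□□□
13) ■□□□□■□□□□□□□□□
14) □□□□■□□□□□□□□□■

2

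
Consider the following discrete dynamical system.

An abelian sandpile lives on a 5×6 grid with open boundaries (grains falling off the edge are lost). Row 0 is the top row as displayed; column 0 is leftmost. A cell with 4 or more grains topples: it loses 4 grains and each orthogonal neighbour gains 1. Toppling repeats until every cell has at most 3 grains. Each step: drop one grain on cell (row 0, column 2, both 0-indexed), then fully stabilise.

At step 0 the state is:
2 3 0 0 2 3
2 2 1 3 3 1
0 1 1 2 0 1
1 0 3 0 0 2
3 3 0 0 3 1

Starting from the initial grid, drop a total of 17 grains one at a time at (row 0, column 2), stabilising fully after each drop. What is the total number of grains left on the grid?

46

[0] 2 3 0 0 2 3
2 2 1 3 3 1
0 1 1 2 0 1
1 0 3 0 0 2
3 3 0 0 3 1
[1] 2 3 1 0 2 3
2 2 1 3 3 1
0 1 1 2 0 1
1 0 3 0 0 2
3 3 0 0 3 1
[2] 2 3 2 0 2 3
2 2 1 3 3 1
0 1 1 2 0 1
1 0 3 0 0 2
3 3 0 0 3 1
[3] 2 3 3 0 2 3
2 2 1 3 3 1
0 1 1 2 0 1
1 0 3 0 0 2
3 3 0 0 3 1
[4] 3 0 1 1 2 3
2 3 2 3 3 1
0 1 1 2 0 1
1 0 3 0 0 2
3 3 0 0 3 1
[5] 3 0 2 1 2 3
2 3 2 3 3 1
0 1 1 2 0 1
1 0 3 0 0 2
3 3 0 0 3 1
[6] 3 0 3 1 2 3
2 3 2 3 3 1
0 1 1 2 0 1
1 0 3 0 0 2
3 3 0 0 3 1
[7] 3 1 0 2 2 3
2 3 3 3 3 1
0 1 1 2 0 1
1 0 3 0 0 2
3 3 0 0 3 1
[8] 3 1 1 2 2 3
2 3 3 3 3 1
0 1 1 2 0 1
1 0 3 0 0 2
3 3 0 0 3 1
[9] 3 1 2 2 2 3
2 3 3 3 3 1
0 1 1 2 0 1
1 0 3 0 0 2
3 3 0 0 3 1
[10] 3 1 3 2 2 3
2 3 3 3 3 1
0 1 1 2 0 1
1 0 3 0 0 2
3 3 0 0 3 1
[11] 3 3 2 1 1 0
3 0 2 2 1 3
0 2 2 3 1 1
1 0 3 0 0 2
3 3 0 0 3 1
[12] 3 3 3 1 1 0
3 0 2 2 1 3
0 2 2 3 1 1
1 0 3 0 0 2
3 3 0 0 3 1
[13] 1 1 1 2 1 0
0 2 3 2 1 3
1 2 2 3 1 1
1 0 3 0 0 2
3 3 0 0 3 1
[14] 1 1 2 2 1 0
0 2 3 2 1 3
1 2 2 3 1 1
1 0 3 0 0 2
3 3 0 0 3 1
[15] 1 1 3 2 1 0
0 2 3 2 1 3
1 2 2 3 1 1
1 0 3 0 0 2
3 3 0 0 3 1
[16] 1 2 1 3 1 0
0 3 0 3 1 3
1 2 3 3 1 1
1 0 3 0 0 2
3 3 0 0 3 1
[17] 1 2 2 3 1 0
0 3 0 3 1 3
1 2 3 3 1 1
1 0 3 0 0 2
3 3 0 0 3 1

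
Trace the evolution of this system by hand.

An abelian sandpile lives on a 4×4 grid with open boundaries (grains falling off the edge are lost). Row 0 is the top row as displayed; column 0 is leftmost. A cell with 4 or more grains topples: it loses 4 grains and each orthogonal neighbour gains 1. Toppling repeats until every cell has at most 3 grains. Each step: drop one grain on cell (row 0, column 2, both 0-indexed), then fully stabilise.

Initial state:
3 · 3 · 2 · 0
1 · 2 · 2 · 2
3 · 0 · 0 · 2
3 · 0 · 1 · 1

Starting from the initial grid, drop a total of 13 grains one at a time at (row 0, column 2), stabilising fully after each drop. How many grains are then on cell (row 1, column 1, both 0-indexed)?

2

[0] 3 · 3 · 2 · 0
1 · 2 · 2 · 2
3 · 0 · 0 · 2
3 · 0 · 1 · 1
[1] 3 · 3 · 3 · 0
1 · 2 · 2 · 2
3 · 0 · 0 · 2
3 · 0 · 1 · 1
[2] 0 · 1 · 1 · 1
2 · 3 · 3 · 2
3 · 0 · 0 · 2
3 · 0 · 1 · 1
[3] 0 · 1 · 2 · 1
2 · 3 · 3 · 2
3 · 0 · 0 · 2
3 · 0 · 1 · 1
[4] 0 · 1 · 3 · 1
2 · 3 · 3 · 2
3 · 0 · 0 · 2
3 · 0 · 1 · 1
[5] 0 · 3 · 1 · 2
3 · 0 · 1 · 3
3 · 1 · 1 · 2
3 · 0 · 1 · 1
[6] 0 · 3 · 2 · 2
3 · 0 · 1 · 3
3 · 1 · 1 · 2
3 · 0 · 1 · 1
[7] 0 · 3 · 3 · 2
3 · 0 · 1 · 3
3 · 1 · 1 · 2
3 · 0 · 1 · 1
[8] 1 · 0 · 1 · 3
3 · 1 · 2 · 3
3 · 1 · 1 · 2
3 · 0 · 1 · 1
[9] 1 · 0 · 2 · 3
3 · 1 · 2 · 3
3 · 1 · 1 · 2
3 · 0 · 1 · 1
[10] 1 · 0 · 3 · 3
3 · 1 · 2 · 3
3 · 1 · 1 · 2
3 · 0 · 1 · 1
[11] 1 · 1 · 2 · 1
3 · 2 · 0 · 1
3 · 1 · 2 · 3
3 · 0 · 1 · 1
[12] 1 · 1 · 3 · 1
3 · 2 · 0 · 1
3 · 1 · 2 · 3
3 · 0 · 1 · 1
[13] 1 · 2 · 0 · 2
3 · 2 · 1 · 1
3 · 1 · 2 · 3
3 · 0 · 1 · 1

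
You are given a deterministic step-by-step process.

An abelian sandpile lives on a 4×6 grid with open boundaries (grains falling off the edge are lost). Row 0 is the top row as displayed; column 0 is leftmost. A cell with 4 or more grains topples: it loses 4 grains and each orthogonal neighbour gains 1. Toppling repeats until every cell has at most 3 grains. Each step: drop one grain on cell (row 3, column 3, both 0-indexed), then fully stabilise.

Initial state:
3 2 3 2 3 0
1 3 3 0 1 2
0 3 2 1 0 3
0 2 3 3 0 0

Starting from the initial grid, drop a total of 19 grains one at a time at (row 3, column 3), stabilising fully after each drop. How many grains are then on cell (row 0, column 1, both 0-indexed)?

1

k=0  3 2 3 2 3 0
1 3 3 0 1 2
0 3 2 1 0 3
0 2 3 3 0 0
k=1  3 2 3 2 3 0
1 3 3 0 1 2
0 3 3 2 0 3
0 3 0 1 1 0
k=2  3 2 3 2 3 0
1 3 3 0 1 2
0 3 3 2 0 3
0 3 0 2 1 0
k=3  3 2 3 2 3 0
1 3 3 0 1 2
0 3 3 2 0 3
0 3 0 3 1 0
k=4  3 2 3 2 3 0
1 3 3 0 1 2
0 3 3 3 0 3
0 3 1 0 2 0
k=5  3 2 3 2 3 0
1 3 3 0 1 2
0 3 3 3 0 3
0 3 1 1 2 0
k=6  3 2 3 2 3 0
1 3 3 0 1 2
0 3 3 3 0 3
0 3 1 2 2 0
k=7  3 2 3 2 3 0
1 3 3 0 1 2
0 3 3 3 0 3
0 3 1 3 2 0
k=8  0 1 1 3 3 0
3 2 2 2 1 2
1 2 3 1 1 3
1 1 0 2 3 0
k=9  0 1 1 3 3 0
3 2 2 2 1 2
1 2 3 1 1 3
1 1 0 3 3 0
k=10  0 1 1 3 3 0
3 2 2 2 1 2
1 2 3 2 2 3
1 1 1 1 0 1
k=11  0 1 1 3 3 0
3 2 2 2 1 2
1 2 3 2 2 3
1 1 1 2 0 1
k=12  0 1 1 3 3 0
3 2 2 2 1 2
1 2 3 2 2 3
1 1 1 3 0 1
k=13  0 1 1 3 3 0
3 2 2 2 1 2
1 2 3 3 2 3
1 1 2 0 1 1
k=14  0 1 1 3 3 0
3 2 2 2 1 2
1 2 3 3 2 3
1 1 2 1 1 1
k=15  0 1 1 3 3 0
3 2 2 2 1 2
1 2 3 3 2 3
1 1 2 2 1 1
k=16  0 1 1 3 3 0
3 2 2 2 1 2
1 2 3 3 2 3
1 1 2 3 1 1
k=17  0 1 1 3 3 0
3 2 3 3 1 2
1 3 1 1 3 3
1 2 0 2 2 1
k=18  0 1 1 3 3 0
3 2 3 3 1 2
1 3 1 1 3 3
1 2 0 3 2 1
k=19  0 1 1 3 3 0
3 2 3 3 1 2
1 3 1 2 3 3
1 2 1 0 3 1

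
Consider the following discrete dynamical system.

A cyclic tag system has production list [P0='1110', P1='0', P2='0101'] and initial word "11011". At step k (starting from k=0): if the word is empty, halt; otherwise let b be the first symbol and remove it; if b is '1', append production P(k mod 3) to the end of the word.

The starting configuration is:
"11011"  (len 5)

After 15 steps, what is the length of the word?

0) "11011"  (len 5)
1) "10111110"  (len 8)
2) "01111100"  (len 8)
3) "1111100"  (len 7)
4) "1111001110"  (len 10)
5) "1110011100"  (len 10)
6) "1100111000101"  (len 13)
7) "1001110001011110"  (len 16)
8) "0011100010111100"  (len 16)
9) "011100010111100"  (len 15)
10) "11100010111100"  (len 14)
11) "11000101111000"  (len 14)
12) "10001011110000101"  (len 17)
13) "00010111100001011110"  (len 20)
14) "0010111100001011110"  (len 19)
15) "010111100001011110"  (len 18)

18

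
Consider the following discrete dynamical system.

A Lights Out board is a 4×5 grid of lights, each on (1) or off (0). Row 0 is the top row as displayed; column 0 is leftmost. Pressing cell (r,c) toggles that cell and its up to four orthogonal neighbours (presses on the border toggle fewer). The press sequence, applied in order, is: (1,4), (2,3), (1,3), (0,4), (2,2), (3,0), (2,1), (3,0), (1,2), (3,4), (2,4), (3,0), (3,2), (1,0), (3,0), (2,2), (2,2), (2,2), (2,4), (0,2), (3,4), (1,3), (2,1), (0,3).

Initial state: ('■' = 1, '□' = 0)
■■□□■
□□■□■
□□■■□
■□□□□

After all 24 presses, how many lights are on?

step 0: ■■□□■
□□■□■
□□■■□
■□□□□
step 1: ■■□□□
□□■■□
□□■■■
■□□□□
step 2: ■■□□□
□□■□□
□□□□□
■□□■□
step 3: ■■□■□
□□□■■
□□□■□
■□□■□
step 4: ■■□□■
□□□■□
□□□■□
■□□■□
step 5: ■■□□■
□□■■□
□■■□□
■□■■□
step 6: ■■□□■
□□■■□
■■■□□
□■■■□
step 7: ■■□□■
□■■■□
□□□□□
□□■■□
step 8: ■■□□■
□■■■□
■□□□□
■■■■□
step 9: ■■■□■
□□□□□
■□■□□
■■■■□
step 10: ■■■□■
□□□□□
■□■□■
■■■□■
step 11: ■■■□■
□□□□■
■□■■□
■■■□□
step 12: ■■■□■
□□□□■
□□■■□
□□■□□
step 13: ■■■□■
□□□□■
□□□■□
□■□■□
step 14: □■■□■
■■□□■
■□□■□
□■□■□
step 15: □■■□■
■■□□■
□□□■□
■□□■□
step 16: □■■□■
■■■□■
□■■□□
■□■■□
step 17: □■■□■
■■□□■
□□□■□
■□□■□
step 18: □■■□■
■■■□■
□■■□□
■□■■□
step 19: □■■□■
■■■□□
□■■■■
■□■■■
step 20: □□□■■
■■□□□
□■■■■
■□■■■
step 21: □□□■■
■■□□□
□■■■□
■□■□□
step 22: □□□□■
■■■■■
□■■□□
■□■□□
step 23: □□□□■
■□■■■
■□□□□
■■■□□
step 24: □□■■□
■□■□■
■□□□□
■■■□□

9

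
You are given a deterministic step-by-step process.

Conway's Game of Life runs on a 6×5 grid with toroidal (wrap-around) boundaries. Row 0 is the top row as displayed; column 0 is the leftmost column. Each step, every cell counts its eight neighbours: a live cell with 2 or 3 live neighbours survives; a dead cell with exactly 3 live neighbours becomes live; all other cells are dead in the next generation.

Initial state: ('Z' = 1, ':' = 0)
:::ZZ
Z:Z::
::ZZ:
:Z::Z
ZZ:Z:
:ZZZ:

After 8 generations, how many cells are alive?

t=0: :::ZZ
Z:Z::
::ZZ:
:Z::Z
ZZ:Z:
:ZZZ:
t=1: Z:::Z
:ZZ::
Z:ZZZ
:Z::Z
:::Z:
:Z:::
t=2: Z:Z::
::Z::
::::Z
:Z:::
Z:Z::
Z:::Z
t=3: Z::ZZ
:Z:Z:
:::::
ZZ:::
Z:::Z
Z::ZZ
t=4: :Z:::
Z:ZZ:
ZZZ::
ZZ::Z
:::Z:
:Z:::
t=5: ZZ:::
Z::ZZ
:::::
:::ZZ
:ZZ:Z
::Z::
t=6: ZZZZ:
ZZ::Z
Z::::
Z:ZZZ
ZZZ:Z
::ZZ:
t=7: :::::
:::Z:
::Z::
::Z::
:::::
:::::
t=8: :::::
:::::
::ZZ:
:::::
:::::
:::::

2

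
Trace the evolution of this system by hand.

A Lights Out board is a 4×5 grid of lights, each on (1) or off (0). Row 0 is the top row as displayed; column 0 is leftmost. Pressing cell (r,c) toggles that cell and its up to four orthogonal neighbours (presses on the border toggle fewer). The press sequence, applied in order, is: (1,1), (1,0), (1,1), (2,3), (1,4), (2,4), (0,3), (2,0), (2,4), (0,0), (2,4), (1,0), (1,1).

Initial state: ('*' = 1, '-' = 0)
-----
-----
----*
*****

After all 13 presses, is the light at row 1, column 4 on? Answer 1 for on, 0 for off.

[0] -----
-----
----*
*****
[1] -*---
***--
-*--*
*****
[2] **---
--*--
**--*
*****
[3] *----
**---
*---*
*****
[4] *----
**-*-
*-**-
***-*
[5] *---*
**--*
*-***
***-*
[6] *---*
**---
*-*--
***--
[7] *-**-
**-*-
*-*--
***--
[8] *-**-
-*-*-
-**--
-**--
[9] *-**-
-*-**
-****
-**-*
[10] -***-
**-**
-****
-**-*
[11] -***-
**-*-
-**--
-**--
[12] ****-
---*-
***--
-**--
[13] *-**-
****-
*-*--
-**--

0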